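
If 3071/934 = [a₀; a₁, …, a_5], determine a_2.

2

3071 = 3·934 + 269, so a_0 = 3
934 = 3·269 + 127, so a_1 = 3
269 = 2·127 + 15, so a_2 = 2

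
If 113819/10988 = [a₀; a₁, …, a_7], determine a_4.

⌊113819/10988⌋ = 10, remainder 3939
⌊10988/3939⌋ = 2, remainder 3110
⌊3939/3110⌋ = 1, remainder 829
⌊3110/829⌋ = 3, remainder 623
⌊829/623⌋ = 1, remainder 206

1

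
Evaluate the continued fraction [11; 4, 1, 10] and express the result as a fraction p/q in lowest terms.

605/54

Use the convergent recurrence hₖ = aₖ·hₖ₋₁ + hₖ₋₂ (and likewise for the denominators kₖ):
a_0 = 11: 11/1
a_1 = 4: 45/4
a_2 = 1: 56/5
a_3 = 10: 605/54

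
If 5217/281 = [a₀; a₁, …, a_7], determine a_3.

Apply division with remainder until the remainder is 0:
⌊5217/281⌋ = 18, remainder 159
⌊281/159⌋ = 1, remainder 122
⌊159/122⌋ = 1, remainder 37
⌊122/37⌋ = 3, remainder 11

3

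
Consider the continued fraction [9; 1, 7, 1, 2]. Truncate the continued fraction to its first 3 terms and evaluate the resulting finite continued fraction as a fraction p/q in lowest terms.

Start with 7.
1 + 1/(7/1) = 1 + 1/7 = 8/7
9 + 1/(8/7) = 9 + 7/8 = 79/8

79/8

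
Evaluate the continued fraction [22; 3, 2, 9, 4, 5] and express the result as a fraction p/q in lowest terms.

a_0 = 22: 22/1
a_1 = 3: 67/3
a_2 = 2: 156/7
a_3 = 9: 1471/66
a_4 = 4: 6040/271
a_5 = 5: 31671/1421

31671/1421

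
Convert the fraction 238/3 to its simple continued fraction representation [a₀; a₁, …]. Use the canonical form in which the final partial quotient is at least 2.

⌊238/3⌋ = 79, remainder 1
⌊3/1⌋ = 3, remainder 0

[79; 3]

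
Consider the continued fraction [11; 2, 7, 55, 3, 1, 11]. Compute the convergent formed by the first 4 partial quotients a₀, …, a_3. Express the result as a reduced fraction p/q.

Compute successive convergents:
a_0 = 11: 11/1
a_1 = 2: 23/2
a_2 = 7: 172/15
a_3 = 55: 9483/827

9483/827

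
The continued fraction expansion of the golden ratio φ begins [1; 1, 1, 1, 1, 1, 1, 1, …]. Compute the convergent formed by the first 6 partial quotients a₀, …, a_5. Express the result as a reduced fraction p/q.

Collapse the nested fraction from the inside out:
Start with 1.
1 + 1/(1/1) = 1 + 1/1 = 2/1
1 + 1/(2/1) = 1 + 1/2 = 3/2
1 + 1/(3/2) = 1 + 2/3 = 5/3
1 + 1/(5/3) = 1 + 3/5 = 8/5
1 + 1/(8/5) = 1 + 5/8 = 13/8

13/8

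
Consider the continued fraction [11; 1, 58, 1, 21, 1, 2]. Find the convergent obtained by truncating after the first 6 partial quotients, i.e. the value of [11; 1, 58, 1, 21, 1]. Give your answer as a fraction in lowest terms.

Compute successive convergents:
a_0 = 11: 11/1
a_1 = 1: 12/1
a_2 = 58: 707/59
a_3 = 1: 719/60
a_4 = 21: 15806/1319
a_5 = 1: 16525/1379

16525/1379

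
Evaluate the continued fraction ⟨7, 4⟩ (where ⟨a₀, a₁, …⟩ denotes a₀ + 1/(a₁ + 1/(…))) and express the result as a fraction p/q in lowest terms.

Starting at the tail and folding back:
Start with 4.
7 + 1/(4/1) = 7 + 1/4 = 29/4

29/4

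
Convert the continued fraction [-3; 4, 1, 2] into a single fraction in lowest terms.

-39/14

Start with 2.
1 + 1/(2/1) = 1 + 1/2 = 3/2
4 + 1/(3/2) = 4 + 2/3 = 14/3
-3 + 1/(14/3) = -3 + 3/14 = -39/14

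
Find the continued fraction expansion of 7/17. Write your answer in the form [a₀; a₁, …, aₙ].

[0; 2, 2, 3]

7 ÷ 17 → quotient 0, remainder 7
17 ÷ 7 → quotient 2, remainder 3
7 ÷ 3 → quotient 2, remainder 1
3 ÷ 1 → quotient 3, remainder 0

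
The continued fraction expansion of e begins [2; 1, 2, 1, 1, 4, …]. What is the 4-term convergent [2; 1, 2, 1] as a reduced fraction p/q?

11/4

Start with 1.
2 + 1/(1/1) = 2 + 1/1 = 3/1
1 + 1/(3/1) = 1 + 1/3 = 4/3
2 + 1/(4/3) = 2 + 3/4 = 11/4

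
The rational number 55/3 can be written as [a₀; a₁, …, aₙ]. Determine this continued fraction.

⌊55/3⌋ = 18, remainder 1
⌊3/1⌋ = 3, remainder 0

[18; 3]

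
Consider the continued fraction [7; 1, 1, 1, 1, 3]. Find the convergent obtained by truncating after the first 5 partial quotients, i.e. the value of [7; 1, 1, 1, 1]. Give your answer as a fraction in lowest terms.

a_0 = 7: 7/1
a_1 = 1: 8/1
a_2 = 1: 15/2
a_3 = 1: 23/3
a_4 = 1: 38/5

38/5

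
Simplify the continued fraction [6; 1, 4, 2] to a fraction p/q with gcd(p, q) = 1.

75/11

Work from the innermost term outward:
Start with 2.
4 + 1/(2/1) = 4 + 1/2 = 9/2
1 + 1/(9/2) = 1 + 2/9 = 11/9
6 + 1/(11/9) = 6 + 9/11 = 75/11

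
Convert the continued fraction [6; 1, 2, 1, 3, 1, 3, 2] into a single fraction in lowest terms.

Starting at the tail and folding back:
Start with 2.
3 + 1/(2/1) = 3 + 1/2 = 7/2
1 + 1/(7/2) = 1 + 2/7 = 9/7
3 + 1/(9/7) = 3 + 7/9 = 34/9
1 + 1/(34/9) = 1 + 9/34 = 43/34
2 + 1/(43/34) = 2 + 34/43 = 120/43
1 + 1/(120/43) = 1 + 43/120 = 163/120
6 + 1/(163/120) = 6 + 120/163 = 1098/163

1098/163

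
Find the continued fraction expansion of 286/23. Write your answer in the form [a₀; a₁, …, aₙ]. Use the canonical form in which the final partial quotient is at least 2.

Apply division with remainder until the remainder is 0:
⌊286/23⌋ = 12, remainder 10
⌊23/10⌋ = 2, remainder 3
⌊10/3⌋ = 3, remainder 1
⌊3/1⌋ = 3, remainder 0

[12; 2, 3, 3]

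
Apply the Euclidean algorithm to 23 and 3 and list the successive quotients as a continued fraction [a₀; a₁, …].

[7; 1, 2]

Apply division with remainder until the remainder is 0:
23 = 7·3 + 2, so a_0 = 7
3 = 1·2 + 1, so a_1 = 1
2 = 2·1 + 0, so a_2 = 2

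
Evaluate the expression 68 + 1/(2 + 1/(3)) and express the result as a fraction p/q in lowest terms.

a_0 = 68: 68/1
a_1 = 2: 137/2
a_2 = 3: 479/7

479/7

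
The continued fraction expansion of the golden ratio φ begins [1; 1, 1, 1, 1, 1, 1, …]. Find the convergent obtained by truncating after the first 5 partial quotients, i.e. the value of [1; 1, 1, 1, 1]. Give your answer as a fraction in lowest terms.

Start with 1.
1 + 1/(1/1) = 1 + 1/1 = 2/1
1 + 1/(2/1) = 1 + 1/2 = 3/2
1 + 1/(3/2) = 1 + 2/3 = 5/3
1 + 1/(5/3) = 1 + 3/5 = 8/5

8/5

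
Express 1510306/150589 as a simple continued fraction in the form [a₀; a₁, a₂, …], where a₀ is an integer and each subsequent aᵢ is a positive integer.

1510306 ÷ 150589 → quotient 10, remainder 4416
150589 ÷ 4416 → quotient 34, remainder 445
4416 ÷ 445 → quotient 9, remainder 411
445 ÷ 411 → quotient 1, remainder 34
411 ÷ 34 → quotient 12, remainder 3
34 ÷ 3 → quotient 11, remainder 1
3 ÷ 1 → quotient 3, remainder 0

[10; 34, 9, 1, 12, 11, 3]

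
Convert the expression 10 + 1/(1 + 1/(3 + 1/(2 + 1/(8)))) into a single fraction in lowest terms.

Start with 8.
2 + 1/(8/1) = 2 + 1/8 = 17/8
3 + 1/(17/8) = 3 + 8/17 = 59/17
1 + 1/(59/17) = 1 + 17/59 = 76/59
10 + 1/(76/59) = 10 + 59/76 = 819/76

819/76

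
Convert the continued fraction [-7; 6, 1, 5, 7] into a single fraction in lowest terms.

-2015/294

a_0 = -7: -7/1
a_1 = 6: -41/6
a_2 = 1: -48/7
a_3 = 5: -281/41
a_4 = 7: -2015/294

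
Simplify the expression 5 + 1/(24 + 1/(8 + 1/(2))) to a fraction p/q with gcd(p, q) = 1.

2067/410

Compute successive convergents:
a_0 = 5: 5/1
a_1 = 24: 121/24
a_2 = 8: 973/193
a_3 = 2: 2067/410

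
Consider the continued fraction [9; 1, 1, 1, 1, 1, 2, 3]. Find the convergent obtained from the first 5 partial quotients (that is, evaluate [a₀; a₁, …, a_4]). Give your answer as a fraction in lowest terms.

Start with 1.
1 + 1/(1/1) = 1 + 1/1 = 2/1
1 + 1/(2/1) = 1 + 1/2 = 3/2
1 + 1/(3/2) = 1 + 2/3 = 5/3
9 + 1/(5/3) = 9 + 3/5 = 48/5

48/5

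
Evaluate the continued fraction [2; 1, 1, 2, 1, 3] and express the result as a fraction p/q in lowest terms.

67/26

Compute successive convergents:
a_0 = 2: 2/1
a_1 = 1: 3/1
a_2 = 1: 5/2
a_3 = 2: 13/5
a_4 = 1: 18/7
a_5 = 3: 67/26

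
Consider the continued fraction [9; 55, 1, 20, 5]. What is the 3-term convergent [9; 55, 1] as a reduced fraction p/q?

505/56

Use the convergent recurrence hₖ = aₖ·hₖ₋₁ + hₖ₋₂ (and likewise for the denominators kₖ):
a_0 = 9: 9/1
a_1 = 55: 496/55
a_2 = 1: 505/56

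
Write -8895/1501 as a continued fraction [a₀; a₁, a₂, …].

[-6; 13, 1, 1, 10, 1, 1, 2]

-8895 ÷ 1501 → quotient -6, remainder 111
1501 ÷ 111 → quotient 13, remainder 58
111 ÷ 58 → quotient 1, remainder 53
58 ÷ 53 → quotient 1, remainder 5
53 ÷ 5 → quotient 10, remainder 3
5 ÷ 3 → quotient 1, remainder 2
3 ÷ 2 → quotient 1, remainder 1
2 ÷ 1 → quotient 2, remainder 0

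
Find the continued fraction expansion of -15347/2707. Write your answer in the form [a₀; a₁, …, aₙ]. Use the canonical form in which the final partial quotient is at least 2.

-15347 = -6·2707 + 895, so a_0 = -6
2707 = 3·895 + 22, so a_1 = 3
895 = 40·22 + 15, so a_2 = 40
22 = 1·15 + 7, so a_3 = 1
15 = 2·7 + 1, so a_4 = 2
7 = 7·1 + 0, so a_5 = 7

[-6; 3, 40, 1, 2, 7]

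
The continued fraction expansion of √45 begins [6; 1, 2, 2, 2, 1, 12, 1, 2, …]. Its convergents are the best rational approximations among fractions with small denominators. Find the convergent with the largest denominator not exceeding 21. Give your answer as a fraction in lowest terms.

114/17

List convergents until the denominator exceeds the bound:
a_0 = 6: 6/1  (≤ bound)
a_1 = 1: 7/1  (≤ bound)
a_2 = 2: 20/3  (≤ bound)
a_3 = 2: 47/7  (≤ bound)
a_4 = 2: 114/17  (≤ bound)
a_5 = 1: 161/24  (> 21, stop)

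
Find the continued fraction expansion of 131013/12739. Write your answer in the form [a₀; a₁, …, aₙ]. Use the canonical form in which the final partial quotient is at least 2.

131013 = 10·12739 + 3623, so a_0 = 10
12739 = 3·3623 + 1870, so a_1 = 3
3623 = 1·1870 + 1753, so a_2 = 1
1870 = 1·1753 + 117, so a_3 = 1
1753 = 14·117 + 115, so a_4 = 14
117 = 1·115 + 2, so a_5 = 1
115 = 57·2 + 1, so a_6 = 57
2 = 2·1 + 0, so a_7 = 2

[10; 3, 1, 1, 14, 1, 57, 2]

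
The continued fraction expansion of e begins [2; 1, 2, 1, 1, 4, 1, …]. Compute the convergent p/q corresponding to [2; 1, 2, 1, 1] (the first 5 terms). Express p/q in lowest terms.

19/7

Start with 1.
1 + 1/(1/1) = 1 + 1/1 = 2/1
2 + 1/(2/1) = 2 + 1/2 = 5/2
1 + 1/(5/2) = 1 + 2/5 = 7/5
2 + 1/(7/5) = 2 + 5/7 = 19/7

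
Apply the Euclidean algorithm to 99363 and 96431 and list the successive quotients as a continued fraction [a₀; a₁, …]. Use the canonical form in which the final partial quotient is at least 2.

99363 ÷ 96431 → quotient 1, remainder 2932
96431 ÷ 2932 → quotient 32, remainder 2607
2932 ÷ 2607 → quotient 1, remainder 325
2607 ÷ 325 → quotient 8, remainder 7
325 ÷ 7 → quotient 46, remainder 3
7 ÷ 3 → quotient 2, remainder 1
3 ÷ 1 → quotient 3, remainder 0

[1; 32, 1, 8, 46, 2, 3]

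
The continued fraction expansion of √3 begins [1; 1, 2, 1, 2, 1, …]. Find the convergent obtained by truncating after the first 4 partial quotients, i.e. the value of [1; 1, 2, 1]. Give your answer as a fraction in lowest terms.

7/4

a_0 = 1: 1/1
a_1 = 1: 2/1
a_2 = 2: 5/3
a_3 = 1: 7/4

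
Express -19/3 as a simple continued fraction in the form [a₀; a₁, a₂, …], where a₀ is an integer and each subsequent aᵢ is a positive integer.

⌊-19/3⌋ = -7, remainder 2
⌊3/2⌋ = 1, remainder 1
⌊2/1⌋ = 2, remainder 0

[-7; 1, 2]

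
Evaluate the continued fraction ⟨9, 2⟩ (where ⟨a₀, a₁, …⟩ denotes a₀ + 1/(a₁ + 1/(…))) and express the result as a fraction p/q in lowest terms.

Build up convergents one term at a time:
a_0 = 9: 9/1
a_1 = 2: 19/2

19/2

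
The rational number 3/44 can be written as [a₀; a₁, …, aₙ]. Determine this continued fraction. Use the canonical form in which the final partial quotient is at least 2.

[0; 14, 1, 2]

Repeatedly divide and take the remainder:
3 = 0·44 + 3, so a_0 = 0
44 = 14·3 + 2, so a_1 = 14
3 = 1·2 + 1, so a_2 = 1
2 = 2·1 + 0, so a_3 = 2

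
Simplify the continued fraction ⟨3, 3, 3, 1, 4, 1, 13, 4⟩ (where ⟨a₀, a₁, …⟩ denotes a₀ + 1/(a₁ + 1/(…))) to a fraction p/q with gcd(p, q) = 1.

Start with 4.
13 + 1/(4/1) = 13 + 1/4 = 53/4
1 + 1/(53/4) = 1 + 4/53 = 57/53
4 + 1/(57/53) = 4 + 53/57 = 281/57
1 + 1/(281/57) = 1 + 57/281 = 338/281
3 + 1/(338/281) = 3 + 281/338 = 1295/338
3 + 1/(1295/338) = 3 + 338/1295 = 4223/1295
3 + 1/(4223/1295) = 3 + 1295/4223 = 13964/4223

13964/4223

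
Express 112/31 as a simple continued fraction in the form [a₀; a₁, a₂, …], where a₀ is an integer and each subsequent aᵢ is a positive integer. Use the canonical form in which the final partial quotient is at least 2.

112 = 3·31 + 19, so a_0 = 3
31 = 1·19 + 12, so a_1 = 1
19 = 1·12 + 7, so a_2 = 1
12 = 1·7 + 5, so a_3 = 1
7 = 1·5 + 2, so a_4 = 1
5 = 2·2 + 1, so a_5 = 2
2 = 2·1 + 0, so a_6 = 2

[3; 1, 1, 1, 1, 2, 2]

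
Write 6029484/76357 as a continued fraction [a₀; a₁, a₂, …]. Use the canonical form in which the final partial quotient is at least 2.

Apply division with remainder until the remainder is 0:
⌊6029484/76357⌋ = 78, remainder 73638
⌊76357/73638⌋ = 1, remainder 2719
⌊73638/2719⌋ = 27, remainder 225
⌊2719/225⌋ = 12, remainder 19
⌊225/19⌋ = 11, remainder 16
⌊19/16⌋ = 1, remainder 3
⌊16/3⌋ = 5, remainder 1
⌊3/1⌋ = 3, remainder 0

[78; 1, 27, 12, 11, 1, 5, 3]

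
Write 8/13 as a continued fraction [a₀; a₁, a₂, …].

8 ÷ 13 → quotient 0, remainder 8
13 ÷ 8 → quotient 1, remainder 5
8 ÷ 5 → quotient 1, remainder 3
5 ÷ 3 → quotient 1, remainder 2
3 ÷ 2 → quotient 1, remainder 1
2 ÷ 1 → quotient 2, remainder 0

[0; 1, 1, 1, 1, 2]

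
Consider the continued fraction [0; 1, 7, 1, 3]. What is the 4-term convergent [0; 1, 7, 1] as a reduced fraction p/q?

8/9

Use the convergent recurrence hₖ = aₖ·hₖ₋₁ + hₖ₋₂ (and likewise for the denominators kₖ):
a_0 = 0: 0/1
a_1 = 1: 1/1
a_2 = 7: 7/8
a_3 = 1: 8/9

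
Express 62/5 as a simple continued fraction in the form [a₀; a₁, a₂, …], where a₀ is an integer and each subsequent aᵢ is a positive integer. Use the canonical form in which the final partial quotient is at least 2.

62 ÷ 5 → quotient 12, remainder 2
5 ÷ 2 → quotient 2, remainder 1
2 ÷ 1 → quotient 2, remainder 0

[12; 2, 2]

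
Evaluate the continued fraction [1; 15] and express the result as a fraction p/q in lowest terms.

Use the convergent recurrence hₖ = aₖ·hₖ₋₁ + hₖ₋₂ (and likewise for the denominators kₖ):
a_0 = 1: 1/1
a_1 = 15: 16/15

16/15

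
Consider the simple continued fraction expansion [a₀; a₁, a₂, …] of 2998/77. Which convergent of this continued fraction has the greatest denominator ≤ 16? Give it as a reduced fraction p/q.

List convergents until the denominator exceeds the bound:
a_0 = 38: 38/1  (≤ bound)
a_1 = 1: 39/1  (≤ bound)
a_2 = 14: 584/15  (≤ bound)
a_3 = 2: 1207/31  (> 16, stop)

584/15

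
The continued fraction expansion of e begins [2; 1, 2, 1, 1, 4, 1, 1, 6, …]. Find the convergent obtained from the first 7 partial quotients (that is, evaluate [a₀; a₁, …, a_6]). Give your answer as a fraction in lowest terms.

106/39

Start with 1.
4 + 1/(1/1) = 4 + 1/1 = 5/1
1 + 1/(5/1) = 1 + 1/5 = 6/5
1 + 1/(6/5) = 1 + 5/6 = 11/6
2 + 1/(11/6) = 2 + 6/11 = 28/11
1 + 1/(28/11) = 1 + 11/28 = 39/28
2 + 1/(39/28) = 2 + 28/39 = 106/39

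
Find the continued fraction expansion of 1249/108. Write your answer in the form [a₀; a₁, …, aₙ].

1249 ÷ 108 → quotient 11, remainder 61
108 ÷ 61 → quotient 1, remainder 47
61 ÷ 47 → quotient 1, remainder 14
47 ÷ 14 → quotient 3, remainder 5
14 ÷ 5 → quotient 2, remainder 4
5 ÷ 4 → quotient 1, remainder 1
4 ÷ 1 → quotient 4, remainder 0

[11; 1, 1, 3, 2, 1, 4]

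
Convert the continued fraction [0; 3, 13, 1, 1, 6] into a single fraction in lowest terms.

a_0 = 0: 0/1
a_1 = 3: 1/3
a_2 = 13: 13/40
a_3 = 1: 14/43
a_4 = 1: 27/83
a_5 = 6: 176/541

176/541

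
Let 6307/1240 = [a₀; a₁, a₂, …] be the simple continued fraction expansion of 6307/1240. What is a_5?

3

6307 = 5·1240 + 107, so a_0 = 5
1240 = 11·107 + 63, so a_1 = 11
107 = 1·63 + 44, so a_2 = 1
63 = 1·44 + 19, so a_3 = 1
44 = 2·19 + 6, so a_4 = 2
19 = 3·6 + 1, so a_5 = 3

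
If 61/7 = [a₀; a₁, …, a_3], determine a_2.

2

61 = 8·7 + 5, so a_0 = 8
7 = 1·5 + 2, so a_1 = 1
5 = 2·2 + 1, so a_2 = 2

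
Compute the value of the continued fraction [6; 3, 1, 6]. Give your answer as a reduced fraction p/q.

Compute successive convergents:
a_0 = 6: 6/1
a_1 = 3: 19/3
a_2 = 1: 25/4
a_3 = 6: 169/27

169/27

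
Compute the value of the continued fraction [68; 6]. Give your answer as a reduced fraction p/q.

Start with 6.
68 + 1/(6/1) = 68 + 1/6 = 409/6

409/6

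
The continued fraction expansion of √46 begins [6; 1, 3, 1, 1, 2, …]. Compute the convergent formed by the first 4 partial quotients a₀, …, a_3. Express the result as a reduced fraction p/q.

34/5

a_0 = 6: 6/1
a_1 = 1: 7/1
a_2 = 3: 27/4
a_3 = 1: 34/5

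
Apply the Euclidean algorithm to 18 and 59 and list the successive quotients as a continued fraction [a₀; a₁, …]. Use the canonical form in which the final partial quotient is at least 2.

[0; 3, 3, 1, 1, 2]

18 ÷ 59 → quotient 0, remainder 18
59 ÷ 18 → quotient 3, remainder 5
18 ÷ 5 → quotient 3, remainder 3
5 ÷ 3 → quotient 1, remainder 2
3 ÷ 2 → quotient 1, remainder 1
2 ÷ 1 → quotient 2, remainder 0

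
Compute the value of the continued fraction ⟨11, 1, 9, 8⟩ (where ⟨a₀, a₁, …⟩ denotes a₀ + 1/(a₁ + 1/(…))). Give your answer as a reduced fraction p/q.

Use the convergent recurrence hₖ = aₖ·hₖ₋₁ + hₖ₋₂ (and likewise for the denominators kₖ):
a_0 = 11: 11/1
a_1 = 1: 12/1
a_2 = 9: 119/10
a_3 = 8: 964/81

964/81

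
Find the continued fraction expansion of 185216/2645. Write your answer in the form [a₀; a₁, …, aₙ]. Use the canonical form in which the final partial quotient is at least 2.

Apply division with remainder until the remainder is 0:
185216 ÷ 2645 → quotient 70, remainder 66
2645 ÷ 66 → quotient 40, remainder 5
66 ÷ 5 → quotient 13, remainder 1
5 ÷ 1 → quotient 5, remainder 0

[70; 40, 13, 5]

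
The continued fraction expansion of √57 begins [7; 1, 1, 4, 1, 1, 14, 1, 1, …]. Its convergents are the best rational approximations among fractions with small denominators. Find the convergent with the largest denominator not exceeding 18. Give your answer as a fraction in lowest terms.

a_0 = 7: 7/1  (≤ bound)
a_1 = 1: 8/1  (≤ bound)
a_2 = 1: 15/2  (≤ bound)
a_3 = 4: 68/9  (≤ bound)
a_4 = 1: 83/11  (≤ bound)
a_5 = 1: 151/20  (> 18, stop)

83/11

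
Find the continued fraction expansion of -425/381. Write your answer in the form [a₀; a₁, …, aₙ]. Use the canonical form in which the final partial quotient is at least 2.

-425 ÷ 381 → quotient -2, remainder 337
381 ÷ 337 → quotient 1, remainder 44
337 ÷ 44 → quotient 7, remainder 29
44 ÷ 29 → quotient 1, remainder 15
29 ÷ 15 → quotient 1, remainder 14
15 ÷ 14 → quotient 1, remainder 1
14 ÷ 1 → quotient 14, remainder 0

[-2; 1, 7, 1, 1, 1, 14]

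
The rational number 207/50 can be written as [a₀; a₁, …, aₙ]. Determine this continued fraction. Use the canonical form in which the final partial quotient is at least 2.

⌊207/50⌋ = 4, remainder 7
⌊50/7⌋ = 7, remainder 1
⌊7/1⌋ = 7, remainder 0

[4; 7, 7]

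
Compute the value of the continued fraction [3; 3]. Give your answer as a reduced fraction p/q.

a_0 = 3: 3/1
a_1 = 3: 10/3

10/3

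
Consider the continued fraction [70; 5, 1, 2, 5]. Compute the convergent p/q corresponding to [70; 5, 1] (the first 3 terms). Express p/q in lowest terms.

421/6

Build up convergents one term at a time:
a_0 = 70: 70/1
a_1 = 5: 351/5
a_2 = 1: 421/6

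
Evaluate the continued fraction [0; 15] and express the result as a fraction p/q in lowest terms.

Build up convergents one term at a time:
a_0 = 0: 0/1
a_1 = 15: 1/15

1/15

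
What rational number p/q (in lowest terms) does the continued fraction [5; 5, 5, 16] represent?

2186/421

a_0 = 5: 5/1
a_1 = 5: 26/5
a_2 = 5: 135/26
a_3 = 16: 2186/421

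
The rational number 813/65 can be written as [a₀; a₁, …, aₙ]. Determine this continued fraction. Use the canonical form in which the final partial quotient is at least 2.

Run the Euclidean algorithm, recording each quotient:
813 ÷ 65 → quotient 12, remainder 33
65 ÷ 33 → quotient 1, remainder 32
33 ÷ 32 → quotient 1, remainder 1
32 ÷ 1 → quotient 32, remainder 0

[12; 1, 1, 32]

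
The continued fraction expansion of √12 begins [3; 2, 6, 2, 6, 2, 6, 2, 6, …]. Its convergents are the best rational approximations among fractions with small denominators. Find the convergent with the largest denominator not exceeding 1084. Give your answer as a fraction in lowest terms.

List convergents until the denominator exceeds the bound:
a_0 = 3: 3/1  (≤ bound)
a_1 = 2: 7/2  (≤ bound)
a_2 = 6: 45/13  (≤ bound)
a_3 = 2: 97/28  (≤ bound)
a_4 = 6: 627/181  (≤ bound)
a_5 = 2: 1351/390  (≤ bound)
a_6 = 6: 8733/2521  (> 1084, stop)

1351/390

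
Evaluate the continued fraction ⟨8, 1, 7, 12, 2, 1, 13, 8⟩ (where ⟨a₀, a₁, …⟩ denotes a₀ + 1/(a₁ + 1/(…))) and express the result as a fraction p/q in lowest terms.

293014/33011

Start with 8.
13 + 1/(8/1) = 13 + 1/8 = 105/8
1 + 1/(105/8) = 1 + 8/105 = 113/105
2 + 1/(113/105) = 2 + 105/113 = 331/113
12 + 1/(331/113) = 12 + 113/331 = 4085/331
7 + 1/(4085/331) = 7 + 331/4085 = 28926/4085
1 + 1/(28926/4085) = 1 + 4085/28926 = 33011/28926
8 + 1/(33011/28926) = 8 + 28926/33011 = 293014/33011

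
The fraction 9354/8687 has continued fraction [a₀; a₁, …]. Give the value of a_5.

5

9354 = 1·8687 + 667, so a_0 = 1
8687 = 13·667 + 16, so a_1 = 13
667 = 41·16 + 11, so a_2 = 41
16 = 1·11 + 5, so a_3 = 1
11 = 2·5 + 1, so a_4 = 2
5 = 5·1 + 0, so a_5 = 5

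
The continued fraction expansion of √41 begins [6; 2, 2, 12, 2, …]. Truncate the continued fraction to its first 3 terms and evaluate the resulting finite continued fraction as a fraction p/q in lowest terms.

Use the convergent recurrence hₖ = aₖ·hₖ₋₁ + hₖ₋₂ (and likewise for the denominators kₖ):
a_0 = 6: 6/1
a_1 = 2: 13/2
a_2 = 2: 32/5

32/5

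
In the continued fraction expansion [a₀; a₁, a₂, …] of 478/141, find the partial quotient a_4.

3

478 ÷ 141 → quotient 3, remainder 55
141 ÷ 55 → quotient 2, remainder 31
55 ÷ 31 → quotient 1, remainder 24
31 ÷ 24 → quotient 1, remainder 7
24 ÷ 7 → quotient 3, remainder 3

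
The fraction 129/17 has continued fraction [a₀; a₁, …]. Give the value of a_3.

⌊129/17⌋ = 7, remainder 10
⌊17/10⌋ = 1, remainder 7
⌊10/7⌋ = 1, remainder 3
⌊7/3⌋ = 2, remainder 1

2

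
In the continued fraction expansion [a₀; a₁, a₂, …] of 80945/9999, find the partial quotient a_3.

80945 ÷ 9999 → quotient 8, remainder 953
9999 ÷ 953 → quotient 10, remainder 469
953 ÷ 469 → quotient 2, remainder 15
469 ÷ 15 → quotient 31, remainder 4

31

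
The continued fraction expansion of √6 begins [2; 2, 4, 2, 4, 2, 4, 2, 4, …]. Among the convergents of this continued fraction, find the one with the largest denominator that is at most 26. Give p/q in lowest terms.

49/20

a_0 = 2: 2/1  (≤ bound)
a_1 = 2: 5/2  (≤ bound)
a_2 = 4: 22/9  (≤ bound)
a_3 = 2: 49/20  (≤ bound)
a_4 = 4: 218/89  (> 26, stop)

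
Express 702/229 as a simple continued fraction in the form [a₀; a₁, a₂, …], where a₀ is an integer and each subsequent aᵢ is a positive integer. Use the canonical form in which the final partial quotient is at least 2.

⌊702/229⌋ = 3, remainder 15
⌊229/15⌋ = 15, remainder 4
⌊15/4⌋ = 3, remainder 3
⌊4/3⌋ = 1, remainder 1
⌊3/1⌋ = 3, remainder 0

[3; 15, 3, 1, 3]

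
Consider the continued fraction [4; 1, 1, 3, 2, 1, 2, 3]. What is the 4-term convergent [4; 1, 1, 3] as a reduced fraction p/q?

Use the convergent recurrence hₖ = aₖ·hₖ₋₁ + hₖ₋₂ (and likewise for the denominators kₖ):
a_0 = 4: 4/1
a_1 = 1: 5/1
a_2 = 1: 9/2
a_3 = 3: 32/7

32/7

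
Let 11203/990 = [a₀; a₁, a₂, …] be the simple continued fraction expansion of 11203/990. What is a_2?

⌊11203/990⌋ = 11, remainder 313
⌊990/313⌋ = 3, remainder 51
⌊313/51⌋ = 6, remainder 7

6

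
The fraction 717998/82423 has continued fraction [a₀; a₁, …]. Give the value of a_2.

717998 ÷ 82423 → quotient 8, remainder 58614
82423 ÷ 58614 → quotient 1, remainder 23809
58614 ÷ 23809 → quotient 2, remainder 10996

2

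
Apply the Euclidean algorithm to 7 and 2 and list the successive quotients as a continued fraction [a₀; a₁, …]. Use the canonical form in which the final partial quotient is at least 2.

Apply division with remainder until the remainder is 0:
7 = 3·2 + 1, so a_0 = 3
2 = 2·1 + 0, so a_1 = 2

[3; 2]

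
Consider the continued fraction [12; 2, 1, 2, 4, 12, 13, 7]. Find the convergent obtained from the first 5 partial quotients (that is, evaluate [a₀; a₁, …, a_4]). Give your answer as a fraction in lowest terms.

433/35

Build up convergents one term at a time:
a_0 = 12: 12/1
a_1 = 2: 25/2
a_2 = 1: 37/3
a_3 = 2: 99/8
a_4 = 4: 433/35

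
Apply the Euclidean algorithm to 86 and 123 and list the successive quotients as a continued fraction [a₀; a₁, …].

Run the Euclidean algorithm, recording each quotient:
86 ÷ 123 → quotient 0, remainder 86
123 ÷ 86 → quotient 1, remainder 37
86 ÷ 37 → quotient 2, remainder 12
37 ÷ 12 → quotient 3, remainder 1
12 ÷ 1 → quotient 12, remainder 0

[0; 1, 2, 3, 12]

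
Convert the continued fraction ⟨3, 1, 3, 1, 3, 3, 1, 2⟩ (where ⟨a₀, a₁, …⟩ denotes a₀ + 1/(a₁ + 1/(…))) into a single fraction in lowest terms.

Work from the innermost term outward:
Start with 2.
1 + 1/(2/1) = 1 + 1/2 = 3/2
3 + 1/(3/2) = 3 + 2/3 = 11/3
3 + 1/(11/3) = 3 + 3/11 = 36/11
1 + 1/(36/11) = 1 + 11/36 = 47/36
3 + 1/(47/36) = 3 + 36/47 = 177/47
1 + 1/(177/47) = 1 + 47/177 = 224/177
3 + 1/(224/177) = 3 + 177/224 = 849/224

849/224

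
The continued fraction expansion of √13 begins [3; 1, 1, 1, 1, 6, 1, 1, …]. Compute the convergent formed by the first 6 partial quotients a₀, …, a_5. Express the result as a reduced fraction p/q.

119/33

Start with 6.
1 + 1/(6/1) = 1 + 1/6 = 7/6
1 + 1/(7/6) = 1 + 6/7 = 13/7
1 + 1/(13/7) = 1 + 7/13 = 20/13
1 + 1/(20/13) = 1 + 13/20 = 33/20
3 + 1/(33/20) = 3 + 20/33 = 119/33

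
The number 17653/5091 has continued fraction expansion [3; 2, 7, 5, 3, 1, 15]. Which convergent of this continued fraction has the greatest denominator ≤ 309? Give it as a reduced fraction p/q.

853/246

List convergents until the denominator exceeds the bound:
a_0 = 3: 3/1  (≤ bound)
a_1 = 2: 7/2  (≤ bound)
a_2 = 7: 52/15  (≤ bound)
a_3 = 5: 267/77  (≤ bound)
a_4 = 3: 853/246  (≤ bound)
a_5 = 1: 1120/323  (> 309, stop)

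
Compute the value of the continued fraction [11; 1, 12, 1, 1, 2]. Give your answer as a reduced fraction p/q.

811/68

Work from the innermost term outward:
Start with 2.
1 + 1/(2/1) = 1 + 1/2 = 3/2
1 + 1/(3/2) = 1 + 2/3 = 5/3
12 + 1/(5/3) = 12 + 3/5 = 63/5
1 + 1/(63/5) = 1 + 5/63 = 68/63
11 + 1/(68/63) = 11 + 63/68 = 811/68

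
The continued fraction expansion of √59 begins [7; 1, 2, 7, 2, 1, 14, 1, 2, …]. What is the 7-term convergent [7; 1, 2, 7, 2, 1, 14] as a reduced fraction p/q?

7781/1013

Work from the innermost term outward:
Start with 14.
1 + 1/(14/1) = 1 + 1/14 = 15/14
2 + 1/(15/14) = 2 + 14/15 = 44/15
7 + 1/(44/15) = 7 + 15/44 = 323/44
2 + 1/(323/44) = 2 + 44/323 = 690/323
1 + 1/(690/323) = 1 + 323/690 = 1013/690
7 + 1/(1013/690) = 7 + 690/1013 = 7781/1013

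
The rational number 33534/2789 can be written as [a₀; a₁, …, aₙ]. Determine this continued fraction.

[12; 42, 3, 1, 7, 2]

Apply division with remainder until the remainder is 0:
33534 ÷ 2789 → quotient 12, remainder 66
2789 ÷ 66 → quotient 42, remainder 17
66 ÷ 17 → quotient 3, remainder 15
17 ÷ 15 → quotient 1, remainder 2
15 ÷ 2 → quotient 7, remainder 1
2 ÷ 1 → quotient 2, remainder 0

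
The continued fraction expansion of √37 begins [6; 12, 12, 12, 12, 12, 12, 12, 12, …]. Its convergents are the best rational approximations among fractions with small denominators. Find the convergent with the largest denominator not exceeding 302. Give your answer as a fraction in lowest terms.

882/145

a_0 = 6: 6/1  (≤ bound)
a_1 = 12: 73/12  (≤ bound)
a_2 = 12: 882/145  (≤ bound)
a_3 = 12: 10657/1752  (> 302, stop)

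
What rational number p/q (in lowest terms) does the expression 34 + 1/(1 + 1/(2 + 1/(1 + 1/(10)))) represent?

1494/43

a_0 = 34: 34/1
a_1 = 1: 35/1
a_2 = 2: 104/3
a_3 = 1: 139/4
a_4 = 10: 1494/43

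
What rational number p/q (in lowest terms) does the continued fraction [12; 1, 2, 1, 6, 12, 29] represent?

121535/9539

Build up convergents one term at a time:
a_0 = 12: 12/1
a_1 = 1: 13/1
a_2 = 2: 38/3
a_3 = 1: 51/4
a_4 = 6: 344/27
a_5 = 12: 4179/328
a_6 = 29: 121535/9539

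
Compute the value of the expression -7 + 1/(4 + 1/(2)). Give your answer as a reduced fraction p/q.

-61/9

Start with 2.
4 + 1/(2/1) = 4 + 1/2 = 9/2
-7 + 1/(9/2) = -7 + 2/9 = -61/9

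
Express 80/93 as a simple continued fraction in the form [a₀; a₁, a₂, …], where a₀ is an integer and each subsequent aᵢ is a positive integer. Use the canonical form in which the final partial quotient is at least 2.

Apply division with remainder until the remainder is 0:
80 ÷ 93 → quotient 0, remainder 80
93 ÷ 80 → quotient 1, remainder 13
80 ÷ 13 → quotient 6, remainder 2
13 ÷ 2 → quotient 6, remainder 1
2 ÷ 1 → quotient 2, remainder 0

[0; 1, 6, 6, 2]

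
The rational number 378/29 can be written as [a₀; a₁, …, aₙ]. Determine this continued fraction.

Repeatedly divide and take the remainder:
378 ÷ 29 → quotient 13, remainder 1
29 ÷ 1 → quotient 29, remainder 0

[13; 29]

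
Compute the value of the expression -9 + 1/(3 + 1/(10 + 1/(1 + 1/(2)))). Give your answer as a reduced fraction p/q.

-859/99

Start with 2.
1 + 1/(2/1) = 1 + 1/2 = 3/2
10 + 1/(3/2) = 10 + 2/3 = 32/3
3 + 1/(32/3) = 3 + 3/32 = 99/32
-9 + 1/(99/32) = -9 + 32/99 = -859/99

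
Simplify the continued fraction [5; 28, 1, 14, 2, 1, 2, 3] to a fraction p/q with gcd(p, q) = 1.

Starting at the tail and folding back:
Start with 3.
2 + 1/(3/1) = 2 + 1/3 = 7/3
1 + 1/(7/3) = 1 + 3/7 = 10/7
2 + 1/(10/7) = 2 + 7/10 = 27/10
14 + 1/(27/10) = 14 + 10/27 = 388/27
1 + 1/(388/27) = 1 + 27/388 = 415/388
28 + 1/(415/388) = 28 + 388/415 = 12008/415
5 + 1/(12008/415) = 5 + 415/12008 = 60455/12008

60455/12008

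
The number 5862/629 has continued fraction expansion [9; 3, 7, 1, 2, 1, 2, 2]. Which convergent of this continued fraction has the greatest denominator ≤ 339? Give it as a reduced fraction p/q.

2479/266

List convergents until the denominator exceeds the bound:
a_0 = 9: 9/1  (≤ bound)
a_1 = 3: 28/3  (≤ bound)
a_2 = 7: 205/22  (≤ bound)
a_3 = 1: 233/25  (≤ bound)
a_4 = 2: 671/72  (≤ bound)
a_5 = 1: 904/97  (≤ bound)
a_6 = 2: 2479/266  (≤ bound)
a_7 = 2: 5862/629  (> 339, stop)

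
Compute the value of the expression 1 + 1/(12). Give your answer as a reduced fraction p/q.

13/12

Start with 12.
1 + 1/(12/1) = 1 + 1/12 = 13/12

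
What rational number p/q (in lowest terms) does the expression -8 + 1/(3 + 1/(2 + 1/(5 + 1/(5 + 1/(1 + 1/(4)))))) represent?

-8767/1137

Compute successive convergents:
a_0 = -8: -8/1
a_1 = 3: -23/3
a_2 = 2: -54/7
a_3 = 5: -293/38
a_4 = 5: -1519/197
a_5 = 1: -1812/235
a_6 = 4: -8767/1137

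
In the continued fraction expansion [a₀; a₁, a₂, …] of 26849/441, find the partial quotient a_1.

⌊26849/441⌋ = 60, remainder 389
⌊441/389⌋ = 1, remainder 52

1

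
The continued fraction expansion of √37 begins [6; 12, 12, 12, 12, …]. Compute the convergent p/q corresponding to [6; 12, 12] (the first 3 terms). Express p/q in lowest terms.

Use the convergent recurrence hₖ = aₖ·hₖ₋₁ + hₖ₋₂ (and likewise for the denominators kₖ):
a_0 = 6: 6/1
a_1 = 12: 73/12
a_2 = 12: 882/145

882/145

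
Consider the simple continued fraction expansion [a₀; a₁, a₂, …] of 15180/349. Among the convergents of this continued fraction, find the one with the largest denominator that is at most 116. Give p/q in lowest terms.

List convergents until the denominator exceeds the bound:
a_0 = 43: 43/1  (≤ bound)
a_1 = 2: 87/2  (≤ bound)
a_2 = 57: 5002/115  (≤ bound)
a_3 = 1: 5089/117  (> 116, stop)

5002/115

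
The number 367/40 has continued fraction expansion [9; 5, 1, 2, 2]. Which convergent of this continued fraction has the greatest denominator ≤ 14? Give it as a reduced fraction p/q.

a_0 = 9: 9/1  (≤ bound)
a_1 = 5: 46/5  (≤ bound)
a_2 = 1: 55/6  (≤ bound)
a_3 = 2: 156/17  (> 14, stop)

55/6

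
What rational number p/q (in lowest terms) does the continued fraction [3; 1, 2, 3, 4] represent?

159/43

Start with 4.
3 + 1/(4/1) = 3 + 1/4 = 13/4
2 + 1/(13/4) = 2 + 4/13 = 30/13
1 + 1/(30/13) = 1 + 13/30 = 43/30
3 + 1/(43/30) = 3 + 30/43 = 159/43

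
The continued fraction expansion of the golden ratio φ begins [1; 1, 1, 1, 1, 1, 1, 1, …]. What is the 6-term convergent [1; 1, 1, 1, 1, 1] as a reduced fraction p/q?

13/8

Start with 1.
1 + 1/(1/1) = 1 + 1/1 = 2/1
1 + 1/(2/1) = 1 + 1/2 = 3/2
1 + 1/(3/2) = 1 + 2/3 = 5/3
1 + 1/(5/3) = 1 + 3/5 = 8/5
1 + 1/(8/5) = 1 + 5/8 = 13/8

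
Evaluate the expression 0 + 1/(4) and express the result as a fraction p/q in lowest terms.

Start with 4.
0 + 1/(4/1) = 0 + 1/4 = 1/4

1/4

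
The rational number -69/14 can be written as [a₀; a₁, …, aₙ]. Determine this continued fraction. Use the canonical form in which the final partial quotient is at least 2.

[-5; 14]

-69 ÷ 14 → quotient -5, remainder 1
14 ÷ 1 → quotient 14, remainder 0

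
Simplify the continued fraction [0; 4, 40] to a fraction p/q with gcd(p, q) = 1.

Collapse the nested fraction from the inside out:
Start with 40.
4 + 1/(40/1) = 4 + 1/40 = 161/40
0 + 1/(161/40) = 0 + 40/161 = 40/161

40/161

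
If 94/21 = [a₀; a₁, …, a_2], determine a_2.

10

94 ÷ 21 → quotient 4, remainder 10
21 ÷ 10 → quotient 2, remainder 1
10 ÷ 1 → quotient 10, remainder 0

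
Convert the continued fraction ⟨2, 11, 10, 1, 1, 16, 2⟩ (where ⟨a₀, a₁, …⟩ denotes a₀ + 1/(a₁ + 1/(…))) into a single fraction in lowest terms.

Start with 2.
16 + 1/(2/1) = 16 + 1/2 = 33/2
1 + 1/(33/2) = 1 + 2/33 = 35/33
1 + 1/(35/33) = 1 + 33/35 = 68/35
10 + 1/(68/35) = 10 + 35/68 = 715/68
11 + 1/(715/68) = 11 + 68/715 = 7933/715
2 + 1/(7933/715) = 2 + 715/7933 = 16581/7933

16581/7933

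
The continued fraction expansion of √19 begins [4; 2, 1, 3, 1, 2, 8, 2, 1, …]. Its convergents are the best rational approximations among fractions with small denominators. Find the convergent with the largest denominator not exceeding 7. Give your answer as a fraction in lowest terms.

13/3

a_0 = 4: 4/1  (≤ bound)
a_1 = 2: 9/2  (≤ bound)
a_2 = 1: 13/3  (≤ bound)
a_3 = 3: 48/11  (> 7, stop)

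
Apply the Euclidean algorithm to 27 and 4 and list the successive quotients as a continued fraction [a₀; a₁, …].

[6; 1, 3]

Run the Euclidean algorithm, recording each quotient:
27 = 6·4 + 3, so a_0 = 6
4 = 1·3 + 1, so a_1 = 1
3 = 3·1 + 0, so a_2 = 3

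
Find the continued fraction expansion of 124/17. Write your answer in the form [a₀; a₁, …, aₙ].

Run the Euclidean algorithm, recording each quotient:
124 = 7·17 + 5, so a_0 = 7
17 = 3·5 + 2, so a_1 = 3
5 = 2·2 + 1, so a_2 = 2
2 = 2·1 + 0, so a_3 = 2

[7; 3, 2, 2]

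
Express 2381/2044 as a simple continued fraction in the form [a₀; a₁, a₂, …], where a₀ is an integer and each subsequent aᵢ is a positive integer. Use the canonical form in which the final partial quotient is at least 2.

Run the Euclidean algorithm, recording each quotient:
⌊2381/2044⌋ = 1, remainder 337
⌊2044/337⌋ = 6, remainder 22
⌊337/22⌋ = 15, remainder 7
⌊22/7⌋ = 3, remainder 1
⌊7/1⌋ = 7, remainder 0

[1; 6, 15, 3, 7]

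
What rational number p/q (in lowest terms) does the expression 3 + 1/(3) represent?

a_0 = 3: 3/1
a_1 = 3: 10/3

10/3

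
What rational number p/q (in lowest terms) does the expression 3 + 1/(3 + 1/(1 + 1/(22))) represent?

a_0 = 3: 3/1
a_1 = 3: 10/3
a_2 = 1: 13/4
a_3 = 22: 296/91

296/91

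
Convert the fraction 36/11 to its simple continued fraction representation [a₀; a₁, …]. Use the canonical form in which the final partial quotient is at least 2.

36 = 3·11 + 3, so a_0 = 3
11 = 3·3 + 2, so a_1 = 3
3 = 1·2 + 1, so a_2 = 1
2 = 2·1 + 0, so a_3 = 2

[3; 3, 1, 2]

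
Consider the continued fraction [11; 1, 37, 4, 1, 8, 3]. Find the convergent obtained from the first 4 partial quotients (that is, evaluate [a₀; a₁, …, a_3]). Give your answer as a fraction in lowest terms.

1832/153

Start with 4.
37 + 1/(4/1) = 37 + 1/4 = 149/4
1 + 1/(149/4) = 1 + 4/149 = 153/149
11 + 1/(153/149) = 11 + 149/153 = 1832/153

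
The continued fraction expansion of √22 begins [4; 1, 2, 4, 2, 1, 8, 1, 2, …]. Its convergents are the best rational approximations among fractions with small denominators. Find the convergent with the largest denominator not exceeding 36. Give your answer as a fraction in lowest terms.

List convergents until the denominator exceeds the bound:
a_0 = 4: 4/1  (≤ bound)
a_1 = 1: 5/1  (≤ bound)
a_2 = 2: 14/3  (≤ bound)
a_3 = 4: 61/13  (≤ bound)
a_4 = 2: 136/29  (≤ bound)
a_5 = 1: 197/42  (> 36, stop)

136/29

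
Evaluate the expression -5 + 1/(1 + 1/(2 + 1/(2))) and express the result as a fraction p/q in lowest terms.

a_0 = -5: -5/1
a_1 = 1: -4/1
a_2 = 2: -13/3
a_3 = 2: -30/7

-30/7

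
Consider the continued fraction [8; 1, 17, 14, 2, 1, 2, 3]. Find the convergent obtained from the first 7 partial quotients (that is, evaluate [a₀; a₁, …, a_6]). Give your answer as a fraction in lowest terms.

18587/2078

Work from the innermost term outward:
Start with 2.
1 + 1/(2/1) = 1 + 1/2 = 3/2
2 + 1/(3/2) = 2 + 2/3 = 8/3
14 + 1/(8/3) = 14 + 3/8 = 115/8
17 + 1/(115/8) = 17 + 8/115 = 1963/115
1 + 1/(1963/115) = 1 + 115/1963 = 2078/1963
8 + 1/(2078/1963) = 8 + 1963/2078 = 18587/2078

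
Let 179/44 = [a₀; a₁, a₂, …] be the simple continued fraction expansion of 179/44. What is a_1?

Run the Euclidean algorithm, recording each quotient:
⌊179/44⌋ = 4, remainder 3
⌊44/3⌋ = 14, remainder 2

14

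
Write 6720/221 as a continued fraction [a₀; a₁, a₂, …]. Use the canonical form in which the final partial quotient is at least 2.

[30; 2, 2, 5, 8]

6720 ÷ 221 → quotient 30, remainder 90
221 ÷ 90 → quotient 2, remainder 41
90 ÷ 41 → quotient 2, remainder 8
41 ÷ 8 → quotient 5, remainder 1
8 ÷ 1 → quotient 8, remainder 0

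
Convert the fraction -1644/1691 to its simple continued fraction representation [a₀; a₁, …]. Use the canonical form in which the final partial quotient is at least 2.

[-1; 35, 1, 46]

-1644 ÷ 1691 → quotient -1, remainder 47
1691 ÷ 47 → quotient 35, remainder 46
47 ÷ 46 → quotient 1, remainder 1
46 ÷ 1 → quotient 46, remainder 0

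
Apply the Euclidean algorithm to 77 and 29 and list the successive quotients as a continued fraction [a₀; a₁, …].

[2; 1, 1, 1, 9]

77 = 2·29 + 19, so a_0 = 2
29 = 1·19 + 10, so a_1 = 1
19 = 1·10 + 9, so a_2 = 1
10 = 1·9 + 1, so a_3 = 1
9 = 9·1 + 0, so a_4 = 9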